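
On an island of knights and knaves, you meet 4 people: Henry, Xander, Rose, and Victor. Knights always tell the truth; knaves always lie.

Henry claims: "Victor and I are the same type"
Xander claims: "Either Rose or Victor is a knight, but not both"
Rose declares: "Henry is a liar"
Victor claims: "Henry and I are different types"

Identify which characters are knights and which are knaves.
Henry is a knave.
Xander is a knave.
Rose is a knight.
Victor is a knight.

Verification:
- Henry (knave) says "Victor and I are the same type" - this is FALSE (a lie) because Henry is a knave and Victor is a knight.
- Xander (knave) says "Either Rose or Victor is a knight, but not both" - this is FALSE (a lie) because Rose is a knight and Victor is a knight.
- Rose (knight) says "Henry is a liar" - this is TRUE because Henry is a knave.
- Victor (knight) says "Henry and I are different types" - this is TRUE because Victor is a knight and Henry is a knave.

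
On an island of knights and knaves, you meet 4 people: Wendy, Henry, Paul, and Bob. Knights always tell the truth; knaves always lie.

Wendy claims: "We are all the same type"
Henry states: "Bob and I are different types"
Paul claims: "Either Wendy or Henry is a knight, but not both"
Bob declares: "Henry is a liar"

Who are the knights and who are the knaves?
Wendy is a knave.
Henry is a knight.
Paul is a knight.
Bob is a knave.

Verification:
- Wendy (knave) says "We are all the same type" - this is FALSE (a lie) because Henry and Paul are knights and Wendy and Bob are knaves.
- Henry (knight) says "Bob and I are different types" - this is TRUE because Henry is a knight and Bob is a knave.
- Paul (knight) says "Either Wendy or Henry is a knight, but not both" - this is TRUE because Wendy is a knave and Henry is a knight.
- Bob (knave) says "Henry is a liar" - this is FALSE (a lie) because Henry is a knight.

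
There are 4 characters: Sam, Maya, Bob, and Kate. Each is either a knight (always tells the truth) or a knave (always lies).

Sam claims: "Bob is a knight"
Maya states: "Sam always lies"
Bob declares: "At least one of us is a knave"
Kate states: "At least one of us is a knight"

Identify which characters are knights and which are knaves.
Sam is a knight.
Maya is a knave.
Bob is a knight.
Kate is a knight.

Verification:
- Sam (knight) says "Bob is a knight" - this is TRUE because Bob is a knight.
- Maya (knave) says "Sam always lies" - this is FALSE (a lie) because Sam is a knight.
- Bob (knight) says "At least one of us is a knave" - this is TRUE because Maya is a knave.
- Kate (knight) says "At least one of us is a knight" - this is TRUE because Sam, Bob, and Kate are knights.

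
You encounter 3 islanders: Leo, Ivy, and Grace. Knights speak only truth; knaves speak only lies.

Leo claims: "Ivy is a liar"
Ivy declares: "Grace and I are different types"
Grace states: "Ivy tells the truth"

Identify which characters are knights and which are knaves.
Leo is a knight.
Ivy is a knave.
Grace is a knave.

Verification:
- Leo (knight) says "Ivy is a liar" - this is TRUE because Ivy is a knave.
- Ivy (knave) says "Grace and I are different types" - this is FALSE (a lie) because Ivy is a knave and Grace is a knave.
- Grace (knave) says "Ivy tells the truth" - this is FALSE (a lie) because Ivy is a knave.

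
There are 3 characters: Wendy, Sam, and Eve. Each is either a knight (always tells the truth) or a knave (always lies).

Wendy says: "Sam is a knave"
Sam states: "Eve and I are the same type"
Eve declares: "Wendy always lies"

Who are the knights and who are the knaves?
Wendy is a knave.
Sam is a knight.
Eve is a knight.

Verification:
- Wendy (knave) says "Sam is a knave" - this is FALSE (a lie) because Sam is a knight.
- Sam (knight) says "Eve and I are the same type" - this is TRUE because Sam is a knight and Eve is a knight.
- Eve (knight) says "Wendy always lies" - this is TRUE because Wendy is a knave.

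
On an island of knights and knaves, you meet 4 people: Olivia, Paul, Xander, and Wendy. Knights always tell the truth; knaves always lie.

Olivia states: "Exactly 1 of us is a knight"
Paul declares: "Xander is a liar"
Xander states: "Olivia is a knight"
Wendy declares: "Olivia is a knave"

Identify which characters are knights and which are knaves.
Olivia is a knave.
Paul is a knight.
Xander is a knave.
Wendy is a knight.

Verification:
- Olivia (knave) says "Exactly 1 of us is a knight" - this is FALSE (a lie) because there are 2 knights.
- Paul (knight) says "Xander is a liar" - this is TRUE because Xander is a knave.
- Xander (knave) says "Olivia is a knight" - this is FALSE (a lie) because Olivia is a knave.
- Wendy (knight) says "Olivia is a knave" - this is TRUE because Olivia is a knave.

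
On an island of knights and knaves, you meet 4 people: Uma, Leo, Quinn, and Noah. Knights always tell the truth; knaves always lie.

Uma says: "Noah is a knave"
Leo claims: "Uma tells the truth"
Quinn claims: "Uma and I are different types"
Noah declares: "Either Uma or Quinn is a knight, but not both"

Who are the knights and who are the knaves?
Uma is a knave.
Leo is a knave.
Quinn is a knight.
Noah is a knight.

Verification:
- Uma (knave) says "Noah is a knave" - this is FALSE (a lie) because Noah is a knight.
- Leo (knave) says "Uma tells the truth" - this is FALSE (a lie) because Uma is a knave.
- Quinn (knight) says "Uma and I are different types" - this is TRUE because Quinn is a knight and Uma is a knave.
- Noah (knight) says "Either Uma or Quinn is a knight, but not both" - this is TRUE because Uma is a knave and Quinn is a knight.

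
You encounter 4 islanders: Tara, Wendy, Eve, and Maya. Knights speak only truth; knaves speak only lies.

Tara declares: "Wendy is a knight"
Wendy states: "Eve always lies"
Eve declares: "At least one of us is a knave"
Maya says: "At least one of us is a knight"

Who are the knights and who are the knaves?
Tara is a knave.
Wendy is a knave.
Eve is a knight.
Maya is a knight.

Verification:
- Tara (knave) says "Wendy is a knight" - this is FALSE (a lie) because Wendy is a knave.
- Wendy (knave) says "Eve always lies" - this is FALSE (a lie) because Eve is a knight.
- Eve (knight) says "At least one of us is a knave" - this is TRUE because Tara and Wendy are knaves.
- Maya (knight) says "At least one of us is a knight" - this is TRUE because Eve and Maya are knights.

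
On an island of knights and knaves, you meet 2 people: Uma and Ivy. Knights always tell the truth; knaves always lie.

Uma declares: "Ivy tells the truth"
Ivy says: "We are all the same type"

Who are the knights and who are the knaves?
Uma is a knight.
Ivy is a knight.

Verification:
- Uma (knight) says "Ivy tells the truth" - this is TRUE because Ivy is a knight.
- Ivy (knight) says "We are all the same type" - this is TRUE because Uma and Ivy are knights.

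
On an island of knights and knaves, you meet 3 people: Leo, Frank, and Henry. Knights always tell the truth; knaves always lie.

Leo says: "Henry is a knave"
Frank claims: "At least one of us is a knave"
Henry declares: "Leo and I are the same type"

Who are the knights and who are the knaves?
Leo is a knight.
Frank is a knight.
Henry is a knave.

Verification:
- Leo (knight) says "Henry is a knave" - this is TRUE because Henry is a knave.
- Frank (knight) says "At least one of us is a knave" - this is TRUE because Henry is a knave.
- Henry (knave) says "Leo and I are the same type" - this is FALSE (a lie) because Henry is a knave and Leo is a knight.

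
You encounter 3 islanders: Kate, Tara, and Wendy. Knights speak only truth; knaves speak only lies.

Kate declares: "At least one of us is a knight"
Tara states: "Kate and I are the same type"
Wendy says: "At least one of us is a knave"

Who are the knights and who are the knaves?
Kate is a knight.
Tara is a knave.
Wendy is a knight.

Verification:
- Kate (knight) says "At least one of us is a knight" - this is TRUE because Kate and Wendy are knights.
- Tara (knave) says "Kate and I are the same type" - this is FALSE (a lie) because Tara is a knave and Kate is a knight.
- Wendy (knight) says "At least one of us is a knave" - this is TRUE because Tara is a knave.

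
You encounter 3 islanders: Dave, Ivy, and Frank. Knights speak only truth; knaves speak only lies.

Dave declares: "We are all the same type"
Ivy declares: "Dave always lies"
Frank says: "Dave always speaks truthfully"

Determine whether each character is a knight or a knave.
Dave is a knave.
Ivy is a knight.
Frank is a knave.

Verification:
- Dave (knave) says "We are all the same type" - this is FALSE (a lie) because Ivy is a knight and Dave and Frank are knaves.
- Ivy (knight) says "Dave always lies" - this is TRUE because Dave is a knave.
- Frank (knave) says "Dave always speaks truthfully" - this is FALSE (a lie) because Dave is a knave.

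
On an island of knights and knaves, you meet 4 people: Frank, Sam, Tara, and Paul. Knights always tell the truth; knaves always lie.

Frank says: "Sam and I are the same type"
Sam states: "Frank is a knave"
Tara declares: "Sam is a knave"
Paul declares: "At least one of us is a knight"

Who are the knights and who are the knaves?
Frank is a knave.
Sam is a knight.
Tara is a knave.
Paul is a knight.

Verification:
- Frank (knave) says "Sam and I are the same type" - this is FALSE (a lie) because Frank is a knave and Sam is a knight.
- Sam (knight) says "Frank is a knave" - this is TRUE because Frank is a knave.
- Tara (knave) says "Sam is a knave" - this is FALSE (a lie) because Sam is a knight.
- Paul (knight) says "At least one of us is a knight" - this is TRUE because Sam and Paul are knights.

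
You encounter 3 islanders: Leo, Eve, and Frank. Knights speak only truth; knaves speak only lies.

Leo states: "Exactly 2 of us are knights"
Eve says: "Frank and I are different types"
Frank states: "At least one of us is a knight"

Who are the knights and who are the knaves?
Leo is a knave.
Eve is a knave.
Frank is a knave.

Verification:
- Leo (knave) says "Exactly 2 of us are knights" - this is FALSE (a lie) because there are 0 knights.
- Eve (knave) says "Frank and I are different types" - this is FALSE (a lie) because Eve is a knave and Frank is a knave.
- Frank (knave) says "At least one of us is a knight" - this is FALSE (a lie) because no one is a knight.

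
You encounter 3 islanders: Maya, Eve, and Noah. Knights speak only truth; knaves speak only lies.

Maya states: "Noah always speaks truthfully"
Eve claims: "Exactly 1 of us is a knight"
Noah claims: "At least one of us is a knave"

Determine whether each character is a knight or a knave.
Maya is a knight.
Eve is a knave.
Noah is a knight.

Verification:
- Maya (knight) says "Noah always speaks truthfully" - this is TRUE because Noah is a knight.
- Eve (knave) says "Exactly 1 of us is a knight" - this is FALSE (a lie) because there are 2 knights.
- Noah (knight) says "At least one of us is a knave" - this is TRUE because Eve is a knave.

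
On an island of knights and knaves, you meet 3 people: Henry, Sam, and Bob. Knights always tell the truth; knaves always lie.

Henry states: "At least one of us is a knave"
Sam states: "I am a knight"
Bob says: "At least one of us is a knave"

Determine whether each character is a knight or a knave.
Henry is a knight.
Sam is a knave.
Bob is a knight.

Verification:
- Henry (knight) says "At least one of us is a knave" - this is TRUE because Sam is a knave.
- Sam (knave) says "I am a knight" - this is FALSE (a lie) because Sam is a knave.
- Bob (knight) says "At least one of us is a knave" - this is TRUE because Sam is a knave.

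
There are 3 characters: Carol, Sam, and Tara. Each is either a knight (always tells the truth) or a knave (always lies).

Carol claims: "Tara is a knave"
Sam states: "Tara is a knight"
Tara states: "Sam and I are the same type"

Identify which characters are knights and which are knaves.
Carol is a knave.
Sam is a knight.
Tara is a knight.

Verification:
- Carol (knave) says "Tara is a knave" - this is FALSE (a lie) because Tara is a knight.
- Sam (knight) says "Tara is a knight" - this is TRUE because Tara is a knight.
- Tara (knight) says "Sam and I are the same type" - this is TRUE because Tara is a knight and Sam is a knight.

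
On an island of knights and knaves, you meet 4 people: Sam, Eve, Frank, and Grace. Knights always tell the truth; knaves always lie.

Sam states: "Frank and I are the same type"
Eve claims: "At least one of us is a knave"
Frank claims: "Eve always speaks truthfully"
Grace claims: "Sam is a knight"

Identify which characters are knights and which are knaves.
Sam is a knave.
Eve is a knight.
Frank is a knight.
Grace is a knave.

Verification:
- Sam (knave) says "Frank and I are the same type" - this is FALSE (a lie) because Sam is a knave and Frank is a knight.
- Eve (knight) says "At least one of us is a knave" - this is TRUE because Sam and Grace are knaves.
- Frank (knight) says "Eve always speaks truthfully" - this is TRUE because Eve is a knight.
- Grace (knave) says "Sam is a knight" - this is FALSE (a lie) because Sam is a knave.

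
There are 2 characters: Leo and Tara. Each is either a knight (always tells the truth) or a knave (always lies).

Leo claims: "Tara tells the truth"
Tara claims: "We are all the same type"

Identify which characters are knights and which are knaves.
Leo is a knight.
Tara is a knight.

Verification:
- Leo (knight) says "Tara tells the truth" - this is TRUE because Tara is a knight.
- Tara (knight) says "We are all the same type" - this is TRUE because Leo and Tara are knights.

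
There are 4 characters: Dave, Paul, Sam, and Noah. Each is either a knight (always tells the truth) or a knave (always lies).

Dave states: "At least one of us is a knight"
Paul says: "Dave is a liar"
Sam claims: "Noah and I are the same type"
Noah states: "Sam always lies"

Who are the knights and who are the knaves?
Dave is a knight.
Paul is a knave.
Sam is a knave.
Noah is a knight.

Verification:
- Dave (knight) says "At least one of us is a knight" - this is TRUE because Dave and Noah are knights.
- Paul (knave) says "Dave is a liar" - this is FALSE (a lie) because Dave is a knight.
- Sam (knave) says "Noah and I are the same type" - this is FALSE (a lie) because Sam is a knave and Noah is a knight.
- Noah (knight) says "Sam always lies" - this is TRUE because Sam is a knave.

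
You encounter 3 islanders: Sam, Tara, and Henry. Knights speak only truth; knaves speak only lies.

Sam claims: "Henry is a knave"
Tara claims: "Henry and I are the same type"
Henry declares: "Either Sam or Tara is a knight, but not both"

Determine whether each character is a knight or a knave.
Sam is a knave.
Tara is a knight.
Henry is a knight.

Verification:
- Sam (knave) says "Henry is a knave" - this is FALSE (a lie) because Henry is a knight.
- Tara (knight) says "Henry and I are the same type" - this is TRUE because Tara is a knight and Henry is a knight.
- Henry (knight) says "Either Sam or Tara is a knight, but not both" - this is TRUE because Sam is a knave and Tara is a knight.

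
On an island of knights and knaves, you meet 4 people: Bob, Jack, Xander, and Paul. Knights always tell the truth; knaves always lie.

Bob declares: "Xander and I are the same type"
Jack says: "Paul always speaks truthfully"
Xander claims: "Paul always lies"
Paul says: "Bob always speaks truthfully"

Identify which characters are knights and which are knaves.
Bob is a knave.
Jack is a knave.
Xander is a knight.
Paul is a knave.

Verification:
- Bob (knave) says "Xander and I are the same type" - this is FALSE (a lie) because Bob is a knave and Xander is a knight.
- Jack (knave) says "Paul always speaks truthfully" - this is FALSE (a lie) because Paul is a knave.
- Xander (knight) says "Paul always lies" - this is TRUE because Paul is a knave.
- Paul (knave) says "Bob always speaks truthfully" - this is FALSE (a lie) because Bob is a knave.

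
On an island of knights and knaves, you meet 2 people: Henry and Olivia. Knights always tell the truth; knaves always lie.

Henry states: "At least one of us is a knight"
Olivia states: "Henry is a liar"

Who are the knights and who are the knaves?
Henry is a knight.
Olivia is a knave.

Verification:
- Henry (knight) says "At least one of us is a knight" - this is TRUE because Henry is a knight.
- Olivia (knave) says "Henry is a liar" - this is FALSE (a lie) because Henry is a knight.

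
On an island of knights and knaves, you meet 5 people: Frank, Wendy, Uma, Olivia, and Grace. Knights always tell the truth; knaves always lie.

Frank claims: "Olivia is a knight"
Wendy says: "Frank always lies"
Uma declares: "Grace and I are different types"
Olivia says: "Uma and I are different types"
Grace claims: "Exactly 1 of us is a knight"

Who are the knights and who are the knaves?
Frank is a knight.
Wendy is a knave.
Uma is a knave.
Olivia is a knight.
Grace is a knave.

Verification:
- Frank (knight) says "Olivia is a knight" - this is TRUE because Olivia is a knight.
- Wendy (knave) says "Frank always lies" - this is FALSE (a lie) because Frank is a knight.
- Uma (knave) says "Grace and I are different types" - this is FALSE (a lie) because Uma is a knave and Grace is a knave.
- Olivia (knight) says "Uma and I are different types" - this is TRUE because Olivia is a knight and Uma is a knave.
- Grace (knave) says "Exactly 1 of us is a knight" - this is FALSE (a lie) because there are 2 knights.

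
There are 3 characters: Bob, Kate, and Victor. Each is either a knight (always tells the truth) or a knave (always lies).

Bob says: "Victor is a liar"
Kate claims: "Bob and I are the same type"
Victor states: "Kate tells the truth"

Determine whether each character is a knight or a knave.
Bob is a knight.
Kate is a knave.
Victor is a knave.

Verification:
- Bob (knight) says "Victor is a liar" - this is TRUE because Victor is a knave.
- Kate (knave) says "Bob and I are the same type" - this is FALSE (a lie) because Kate is a knave and Bob is a knight.
- Victor (knave) says "Kate tells the truth" - this is FALSE (a lie) because Kate is a knave.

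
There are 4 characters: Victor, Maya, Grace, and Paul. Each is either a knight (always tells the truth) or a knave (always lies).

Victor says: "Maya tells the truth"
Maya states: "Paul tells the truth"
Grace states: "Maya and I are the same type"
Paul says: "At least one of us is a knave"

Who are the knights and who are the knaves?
Victor is a knight.
Maya is a knight.
Grace is a knave.
Paul is a knight.

Verification:
- Victor (knight) says "Maya tells the truth" - this is TRUE because Maya is a knight.
- Maya (knight) says "Paul tells the truth" - this is TRUE because Paul is a knight.
- Grace (knave) says "Maya and I are the same type" - this is FALSE (a lie) because Grace is a knave and Maya is a knight.
- Paul (knight) says "At least one of us is a knave" - this is TRUE because Grace is a knave.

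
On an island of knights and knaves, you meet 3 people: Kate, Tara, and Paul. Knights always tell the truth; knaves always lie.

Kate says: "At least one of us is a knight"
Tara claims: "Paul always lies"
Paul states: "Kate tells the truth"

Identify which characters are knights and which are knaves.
Kate is a knight.
Tara is a knave.
Paul is a knight.

Verification:
- Kate (knight) says "At least one of us is a knight" - this is TRUE because Kate and Paul are knights.
- Tara (knave) says "Paul always lies" - this is FALSE (a lie) because Paul is a knight.
- Paul (knight) says "Kate tells the truth" - this is TRUE because Kate is a knight.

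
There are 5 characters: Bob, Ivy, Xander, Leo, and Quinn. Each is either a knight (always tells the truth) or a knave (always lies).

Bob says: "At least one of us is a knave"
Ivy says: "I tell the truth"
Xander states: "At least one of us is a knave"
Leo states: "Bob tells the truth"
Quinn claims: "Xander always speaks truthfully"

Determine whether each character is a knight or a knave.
Bob is a knight.
Ivy is a knave.
Xander is a knight.
Leo is a knight.
Quinn is a knight.

Verification:
- Bob (knight) says "At least one of us is a knave" - this is TRUE because Ivy is a knave.
- Ivy (knave) says "I tell the truth" - this is FALSE (a lie) because Ivy is a knave.
- Xander (knight) says "At least one of us is a knave" - this is TRUE because Ivy is a knave.
- Leo (knight) says "Bob tells the truth" - this is TRUE because Bob is a knight.
- Quinn (knight) says "Xander always speaks truthfully" - this is TRUE because Xander is a knight.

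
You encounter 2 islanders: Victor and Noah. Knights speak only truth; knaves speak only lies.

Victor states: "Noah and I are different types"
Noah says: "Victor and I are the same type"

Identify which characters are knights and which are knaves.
Victor is a knight.
Noah is a knave.

Verification:
- Victor (knight) says "Noah and I are different types" - this is TRUE because Victor is a knight and Noah is a knave.
- Noah (knave) says "Victor and I are the same type" - this is FALSE (a lie) because Noah is a knave and Victor is a knight.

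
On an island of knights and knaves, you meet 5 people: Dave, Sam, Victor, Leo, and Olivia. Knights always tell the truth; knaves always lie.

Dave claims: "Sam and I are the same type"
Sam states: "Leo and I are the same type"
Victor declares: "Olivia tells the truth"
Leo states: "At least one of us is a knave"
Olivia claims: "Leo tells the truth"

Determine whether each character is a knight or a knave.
Dave is a knave.
Sam is a knight.
Victor is a knight.
Leo is a knight.
Olivia is a knight.

Verification:
- Dave (knave) says "Sam and I are the same type" - this is FALSE (a lie) because Dave is a knave and Sam is a knight.
- Sam (knight) says "Leo and I are the same type" - this is TRUE because Sam is a knight and Leo is a knight.
- Victor (knight) says "Olivia tells the truth" - this is TRUE because Olivia is a knight.
- Leo (knight) says "At least one of us is a knave" - this is TRUE because Dave is a knave.
- Olivia (knight) says "Leo tells the truth" - this is TRUE because Leo is a knight.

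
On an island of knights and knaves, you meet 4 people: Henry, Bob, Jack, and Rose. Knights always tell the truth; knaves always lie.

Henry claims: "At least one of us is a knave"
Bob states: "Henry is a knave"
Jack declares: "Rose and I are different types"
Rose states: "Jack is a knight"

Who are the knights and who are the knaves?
Henry is a knight.
Bob is a knave.
Jack is a knave.
Rose is a knave.

Verification:
- Henry (knight) says "At least one of us is a knave" - this is TRUE because Bob, Jack, and Rose are knaves.
- Bob (knave) says "Henry is a knave" - this is FALSE (a lie) because Henry is a knight.
- Jack (knave) says "Rose and I are different types" - this is FALSE (a lie) because Jack is a knave and Rose is a knave.
- Rose (knave) says "Jack is a knight" - this is FALSE (a lie) because Jack is a knave.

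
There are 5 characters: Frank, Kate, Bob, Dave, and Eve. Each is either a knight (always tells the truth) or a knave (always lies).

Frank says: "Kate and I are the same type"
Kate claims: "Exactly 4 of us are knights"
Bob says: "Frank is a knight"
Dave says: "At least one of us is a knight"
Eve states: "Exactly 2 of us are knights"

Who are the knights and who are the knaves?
Frank is a knight.
Kate is a knight.
Bob is a knight.
Dave is a knight.
Eve is a knave.

Verification:
- Frank (knight) says "Kate and I are the same type" - this is TRUE because Frank is a knight and Kate is a knight.
- Kate (knight) says "Exactly 4 of us are knights" - this is TRUE because there are 4 knights.
- Bob (knight) says "Frank is a knight" - this is TRUE because Frank is a knight.
- Dave (knight) says "At least one of us is a knight" - this is TRUE because Frank, Kate, Bob, and Dave are knights.
- Eve (knave) says "Exactly 2 of us are knights" - this is FALSE (a lie) because there are 4 knights.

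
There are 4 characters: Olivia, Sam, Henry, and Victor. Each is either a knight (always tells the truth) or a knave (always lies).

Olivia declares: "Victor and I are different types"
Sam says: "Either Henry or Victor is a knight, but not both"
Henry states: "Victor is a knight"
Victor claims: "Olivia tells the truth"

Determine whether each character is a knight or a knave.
Olivia is a knave.
Sam is a knave.
Henry is a knave.
Victor is a knave.

Verification:
- Olivia (knave) says "Victor and I are different types" - this is FALSE (a lie) because Olivia is a knave and Victor is a knave.
- Sam (knave) says "Either Henry or Victor is a knight, but not both" - this is FALSE (a lie) because Henry is a knave and Victor is a knave.
- Henry (knave) says "Victor is a knight" - this is FALSE (a lie) because Victor is a knave.
- Victor (knave) says "Olivia tells the truth" - this is FALSE (a lie) because Olivia is a knave.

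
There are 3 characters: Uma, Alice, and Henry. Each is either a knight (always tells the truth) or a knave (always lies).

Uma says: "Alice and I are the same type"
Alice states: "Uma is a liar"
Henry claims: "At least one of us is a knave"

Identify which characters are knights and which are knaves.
Uma is a knave.
Alice is a knight.
Henry is a knight.

Verification:
- Uma (knave) says "Alice and I are the same type" - this is FALSE (a lie) because Uma is a knave and Alice is a knight.
- Alice (knight) says "Uma is a liar" - this is TRUE because Uma is a knave.
- Henry (knight) says "At least one of us is a knave" - this is TRUE because Uma is a knave.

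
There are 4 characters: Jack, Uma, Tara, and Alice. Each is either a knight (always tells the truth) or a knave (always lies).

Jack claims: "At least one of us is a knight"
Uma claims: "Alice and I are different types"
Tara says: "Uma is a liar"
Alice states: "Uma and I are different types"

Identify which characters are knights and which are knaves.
Jack is a knight.
Uma is a knave.
Tara is a knight.
Alice is a knave.

Verification:
- Jack (knight) says "At least one of us is a knight" - this is TRUE because Jack and Tara are knights.
- Uma (knave) says "Alice and I are different types" - this is FALSE (a lie) because Uma is a knave and Alice is a knave.
- Tara (knight) says "Uma is a liar" - this is TRUE because Uma is a knave.
- Alice (knave) says "Uma and I are different types" - this is FALSE (a lie) because Alice is a knave and Uma is a knave.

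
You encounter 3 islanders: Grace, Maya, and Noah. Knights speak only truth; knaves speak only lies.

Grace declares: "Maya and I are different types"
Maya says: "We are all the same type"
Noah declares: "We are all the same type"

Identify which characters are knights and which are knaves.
Grace is a knight.
Maya is a knave.
Noah is a knave.

Verification:
- Grace (knight) says "Maya and I are different types" - this is TRUE because Grace is a knight and Maya is a knave.
- Maya (knave) says "We are all the same type" - this is FALSE (a lie) because Grace is a knight and Maya and Noah are knaves.
- Noah (knave) says "We are all the same type" - this is FALSE (a lie) because Grace is a knight and Maya and Noah are knaves.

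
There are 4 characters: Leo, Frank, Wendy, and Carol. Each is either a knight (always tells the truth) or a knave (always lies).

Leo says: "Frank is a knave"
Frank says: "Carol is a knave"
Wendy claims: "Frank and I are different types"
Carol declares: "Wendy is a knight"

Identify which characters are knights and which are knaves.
Leo is a knight.
Frank is a knave.
Wendy is a knight.
Carol is a knight.

Verification:
- Leo (knight) says "Frank is a knave" - this is TRUE because Frank is a knave.
- Frank (knave) says "Carol is a knave" - this is FALSE (a lie) because Carol is a knight.
- Wendy (knight) says "Frank and I are different types" - this is TRUE because Wendy is a knight and Frank is a knave.
- Carol (knight) says "Wendy is a knight" - this is TRUE because Wendy is a knight.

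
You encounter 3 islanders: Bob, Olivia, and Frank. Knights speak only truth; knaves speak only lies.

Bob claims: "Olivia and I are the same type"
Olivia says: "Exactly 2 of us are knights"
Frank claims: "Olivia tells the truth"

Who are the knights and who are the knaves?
Bob is a knave.
Olivia is a knight.
Frank is a knight.

Verification:
- Bob (knave) says "Olivia and I are the same type" - this is FALSE (a lie) because Bob is a knave and Olivia is a knight.
- Olivia (knight) says "Exactly 2 of us are knights" - this is TRUE because there are 2 knights.
- Frank (knight) says "Olivia tells the truth" - this is TRUE because Olivia is a knight.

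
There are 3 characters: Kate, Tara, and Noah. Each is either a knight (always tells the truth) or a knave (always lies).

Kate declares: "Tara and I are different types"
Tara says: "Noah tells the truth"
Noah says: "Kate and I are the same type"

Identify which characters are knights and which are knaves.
Kate is a knight.
Tara is a knave.
Noah is a knave.

Verification:
- Kate (knight) says "Tara and I are different types" - this is TRUE because Kate is a knight and Tara is a knave.
- Tara (knave) says "Noah tells the truth" - this is FALSE (a lie) because Noah is a knave.
- Noah (knave) says "Kate and I are the same type" - this is FALSE (a lie) because Noah is a knave and Kate is a knight.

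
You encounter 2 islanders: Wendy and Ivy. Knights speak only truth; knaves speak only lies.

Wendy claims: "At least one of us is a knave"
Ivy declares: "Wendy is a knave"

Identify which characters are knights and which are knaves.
Wendy is a knight.
Ivy is a knave.

Verification:
- Wendy (knight) says "At least one of us is a knave" - this is TRUE because Ivy is a knave.
- Ivy (knave) says "Wendy is a knave" - this is FALSE (a lie) because Wendy is a knight.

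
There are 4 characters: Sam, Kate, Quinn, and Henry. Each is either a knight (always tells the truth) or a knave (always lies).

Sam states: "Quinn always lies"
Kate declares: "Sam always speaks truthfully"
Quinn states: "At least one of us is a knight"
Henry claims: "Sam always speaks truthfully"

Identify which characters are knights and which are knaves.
Sam is a knave.
Kate is a knave.
Quinn is a knight.
Henry is a knave.

Verification:
- Sam (knave) says "Quinn always lies" - this is FALSE (a lie) because Quinn is a knight.
- Kate (knave) says "Sam always speaks truthfully" - this is FALSE (a lie) because Sam is a knave.
- Quinn (knight) says "At least one of us is a knight" - this is TRUE because Quinn is a knight.
- Henry (knave) says "Sam always speaks truthfully" - this is FALSE (a lie) because Sam is a knave.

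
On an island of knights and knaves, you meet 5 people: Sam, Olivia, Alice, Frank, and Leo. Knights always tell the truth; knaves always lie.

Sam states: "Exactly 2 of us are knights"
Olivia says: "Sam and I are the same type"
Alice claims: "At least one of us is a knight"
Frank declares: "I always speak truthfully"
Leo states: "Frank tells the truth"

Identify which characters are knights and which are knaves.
Sam is a knight.
Olivia is a knave.
Alice is a knight.
Frank is a knave.
Leo is a knave.

Verification:
- Sam (knight) says "Exactly 2 of us are knights" - this is TRUE because there are 2 knights.
- Olivia (knave) says "Sam and I are the same type" - this is FALSE (a lie) because Olivia is a knave and Sam is a knight.
- Alice (knight) says "At least one of us is a knight" - this is TRUE because Sam and Alice are knights.
- Frank (knave) says "I always speak truthfully" - this is FALSE (a lie) because Frank is a knave.
- Leo (knave) says "Frank tells the truth" - this is FALSE (a lie) because Frank is a knave.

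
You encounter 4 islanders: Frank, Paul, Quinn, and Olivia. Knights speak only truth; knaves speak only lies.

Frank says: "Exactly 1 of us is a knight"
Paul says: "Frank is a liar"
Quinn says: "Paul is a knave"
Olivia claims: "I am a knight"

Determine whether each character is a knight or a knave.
Frank is a knave.
Paul is a knight.
Quinn is a knave.
Olivia is a knight.

Verification:
- Frank (knave) says "Exactly 1 of us is a knight" - this is FALSE (a lie) because there are 2 knights.
- Paul (knight) says "Frank is a liar" - this is TRUE because Frank is a knave.
- Quinn (knave) says "Paul is a knave" - this is FALSE (a lie) because Paul is a knight.
- Olivia (knight) says "I am a knight" - this is TRUE because Olivia is a knight.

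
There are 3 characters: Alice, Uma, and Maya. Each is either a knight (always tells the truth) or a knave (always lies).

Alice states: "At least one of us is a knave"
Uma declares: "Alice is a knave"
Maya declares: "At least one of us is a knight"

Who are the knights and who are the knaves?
Alice is a knight.
Uma is a knave.
Maya is a knight.

Verification:
- Alice (knight) says "At least one of us is a knave" - this is TRUE because Uma is a knave.
- Uma (knave) says "Alice is a knave" - this is FALSE (a lie) because Alice is a knight.
- Maya (knight) says "At least one of us is a knight" - this is TRUE because Alice and Maya are knights.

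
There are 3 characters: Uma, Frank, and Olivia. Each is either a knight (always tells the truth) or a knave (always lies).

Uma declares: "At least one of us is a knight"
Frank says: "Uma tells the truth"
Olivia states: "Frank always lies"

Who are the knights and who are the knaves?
Uma is a knight.
Frank is a knight.
Olivia is a knave.

Verification:
- Uma (knight) says "At least one of us is a knight" - this is TRUE because Uma and Frank are knights.
- Frank (knight) says "Uma tells the truth" - this is TRUE because Uma is a knight.
- Olivia (knave) says "Frank always lies" - this is FALSE (a lie) because Frank is a knight.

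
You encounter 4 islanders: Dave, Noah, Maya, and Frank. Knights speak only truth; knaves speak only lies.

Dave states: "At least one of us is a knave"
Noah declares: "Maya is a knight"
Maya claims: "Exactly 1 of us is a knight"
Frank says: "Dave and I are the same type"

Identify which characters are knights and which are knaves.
Dave is a knight.
Noah is a knave.
Maya is a knave.
Frank is a knight.

Verification:
- Dave (knight) says "At least one of us is a knave" - this is TRUE because Noah and Maya are knaves.
- Noah (knave) says "Maya is a knight" - this is FALSE (a lie) because Maya is a knave.
- Maya (knave) says "Exactly 1 of us is a knight" - this is FALSE (a lie) because there are 2 knights.
- Frank (knight) says "Dave and I are the same type" - this is TRUE because Frank is a knight and Dave is a knight.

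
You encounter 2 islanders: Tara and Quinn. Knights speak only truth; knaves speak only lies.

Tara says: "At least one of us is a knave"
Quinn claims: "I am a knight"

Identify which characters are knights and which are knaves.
Tara is a knight.
Quinn is a knave.

Verification:
- Tara (knight) says "At least one of us is a knave" - this is TRUE because Quinn is a knave.
- Quinn (knave) says "I am a knight" - this is FALSE (a lie) because Quinn is a knave.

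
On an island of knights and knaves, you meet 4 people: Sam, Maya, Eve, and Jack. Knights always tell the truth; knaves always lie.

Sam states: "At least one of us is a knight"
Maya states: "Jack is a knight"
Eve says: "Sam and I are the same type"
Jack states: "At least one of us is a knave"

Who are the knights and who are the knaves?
Sam is a knight.
Maya is a knight.
Eve is a knave.
Jack is a knight.

Verification:
- Sam (knight) says "At least one of us is a knight" - this is TRUE because Sam, Maya, and Jack are knights.
- Maya (knight) says "Jack is a knight" - this is TRUE because Jack is a knight.
- Eve (knave) says "Sam and I are the same type" - this is FALSE (a lie) because Eve is a knave and Sam is a knight.
- Jack (knight) says "At least one of us is a knave" - this is TRUE because Eve is a knave.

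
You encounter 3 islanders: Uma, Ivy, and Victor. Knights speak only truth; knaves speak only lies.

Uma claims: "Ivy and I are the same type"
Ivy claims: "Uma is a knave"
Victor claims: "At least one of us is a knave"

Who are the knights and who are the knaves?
Uma is a knave.
Ivy is a knight.
Victor is a knight.

Verification:
- Uma (knave) says "Ivy and I are the same type" - this is FALSE (a lie) because Uma is a knave and Ivy is a knight.
- Ivy (knight) says "Uma is a knave" - this is TRUE because Uma is a knave.
- Victor (knight) says "At least one of us is a knave" - this is TRUE because Uma is a knave.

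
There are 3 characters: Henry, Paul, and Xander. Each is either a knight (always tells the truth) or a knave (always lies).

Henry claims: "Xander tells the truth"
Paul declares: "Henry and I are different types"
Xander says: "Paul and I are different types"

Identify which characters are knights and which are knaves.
Henry is a knave.
Paul is a knave.
Xander is a knave.

Verification:
- Henry (knave) says "Xander tells the truth" - this is FALSE (a lie) because Xander is a knave.
- Paul (knave) says "Henry and I are different types" - this is FALSE (a lie) because Paul is a knave and Henry is a knave.
- Xander (knave) says "Paul and I are different types" - this is FALSE (a lie) because Xander is a knave and Paul is a knave.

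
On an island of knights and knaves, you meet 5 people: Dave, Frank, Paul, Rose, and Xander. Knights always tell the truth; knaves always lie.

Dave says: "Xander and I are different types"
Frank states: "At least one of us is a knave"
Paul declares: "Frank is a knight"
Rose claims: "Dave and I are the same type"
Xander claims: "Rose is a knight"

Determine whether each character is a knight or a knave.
Dave is a knight.
Frank is a knight.
Paul is a knight.
Rose is a knave.
Xander is a knave.

Verification:
- Dave (knight) says "Xander and I are different types" - this is TRUE because Dave is a knight and Xander is a knave.
- Frank (knight) says "At least one of us is a knave" - this is TRUE because Rose and Xander are knaves.
- Paul (knight) says "Frank is a knight" - this is TRUE because Frank is a knight.
- Rose (knave) says "Dave and I are the same type" - this is FALSE (a lie) because Rose is a knave and Dave is a knight.
- Xander (knave) says "Rose is a knight" - this is FALSE (a lie) because Rose is a knave.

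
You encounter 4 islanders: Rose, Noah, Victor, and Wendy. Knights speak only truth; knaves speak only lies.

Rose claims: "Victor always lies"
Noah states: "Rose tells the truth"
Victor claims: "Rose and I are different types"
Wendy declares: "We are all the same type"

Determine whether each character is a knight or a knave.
Rose is a knave.
Noah is a knave.
Victor is a knight.
Wendy is a knave.

Verification:
- Rose (knave) says "Victor always lies" - this is FALSE (a lie) because Victor is a knight.
- Noah (knave) says "Rose tells the truth" - this is FALSE (a lie) because Rose is a knave.
- Victor (knight) says "Rose and I are different types" - this is TRUE because Victor is a knight and Rose is a knave.
- Wendy (knave) says "We are all the same type" - this is FALSE (a lie) because Victor is a knight and Rose, Noah, and Wendy are knaves.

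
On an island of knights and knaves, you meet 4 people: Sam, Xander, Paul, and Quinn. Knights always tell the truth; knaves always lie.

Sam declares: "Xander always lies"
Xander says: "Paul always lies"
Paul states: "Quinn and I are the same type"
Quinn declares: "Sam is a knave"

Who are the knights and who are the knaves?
Sam is a knave.
Xander is a knight.
Paul is a knave.
Quinn is a knight.

Verification:
- Sam (knave) says "Xander always lies" - this is FALSE (a lie) because Xander is a knight.
- Xander (knight) says "Paul always lies" - this is TRUE because Paul is a knave.
- Paul (knave) says "Quinn and I are the same type" - this is FALSE (a lie) because Paul is a knave and Quinn is a knight.
- Quinn (knight) says "Sam is a knave" - this is TRUE because Sam is a knave.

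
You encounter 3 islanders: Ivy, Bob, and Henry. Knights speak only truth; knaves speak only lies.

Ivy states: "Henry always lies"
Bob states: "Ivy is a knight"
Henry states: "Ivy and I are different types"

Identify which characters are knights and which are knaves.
Ivy is a knave.
Bob is a knave.
Henry is a knight.

Verification:
- Ivy (knave) says "Henry always lies" - this is FALSE (a lie) because Henry is a knight.
- Bob (knave) says "Ivy is a knight" - this is FALSE (a lie) because Ivy is a knave.
- Henry (knight) says "Ivy and I are different types" - this is TRUE because Henry is a knight and Ivy is a knave.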